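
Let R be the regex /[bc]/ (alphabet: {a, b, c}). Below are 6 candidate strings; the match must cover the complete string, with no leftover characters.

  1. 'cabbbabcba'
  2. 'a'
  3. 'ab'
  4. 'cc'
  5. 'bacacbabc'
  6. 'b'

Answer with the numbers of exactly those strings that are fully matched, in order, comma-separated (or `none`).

1 → no match
2 → no match
3 → no match
4 → no match
5 → no match
6 → match

6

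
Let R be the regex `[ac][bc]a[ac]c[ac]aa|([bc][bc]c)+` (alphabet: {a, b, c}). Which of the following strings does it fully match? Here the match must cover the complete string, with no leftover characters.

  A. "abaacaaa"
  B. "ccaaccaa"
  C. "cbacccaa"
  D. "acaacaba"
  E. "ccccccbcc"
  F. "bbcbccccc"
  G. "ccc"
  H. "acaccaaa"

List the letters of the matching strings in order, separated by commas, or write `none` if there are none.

A, B, C, E, F, G, H

A → match
B → match
C → match
D → no match
E → match
F → match
G → match
H → match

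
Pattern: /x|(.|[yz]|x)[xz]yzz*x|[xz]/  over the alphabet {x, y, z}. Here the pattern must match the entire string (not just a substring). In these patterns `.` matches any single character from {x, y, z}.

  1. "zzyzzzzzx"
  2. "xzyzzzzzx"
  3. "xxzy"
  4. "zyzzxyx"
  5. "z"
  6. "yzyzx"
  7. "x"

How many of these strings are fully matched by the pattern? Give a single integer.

1 → match
2 → match
3 → no match
4 → no match
5 → match
6 → match
7 → match
Total matched: 5

5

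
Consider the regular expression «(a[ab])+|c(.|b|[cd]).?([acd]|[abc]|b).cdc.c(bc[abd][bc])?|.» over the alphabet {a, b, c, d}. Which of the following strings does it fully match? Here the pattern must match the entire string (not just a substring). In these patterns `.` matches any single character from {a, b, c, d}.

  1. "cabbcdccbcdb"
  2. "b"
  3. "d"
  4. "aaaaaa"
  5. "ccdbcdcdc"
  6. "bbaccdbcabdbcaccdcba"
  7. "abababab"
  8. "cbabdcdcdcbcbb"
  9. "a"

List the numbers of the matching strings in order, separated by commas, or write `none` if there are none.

1. "cabbcdccbcdb" → no match
2. "b" → match
3. "d" → match
4. "aaaaaa" → match
5. "ccdbcdcdc" → match
6 → no match
7. "abababab" → match
8 → match
9. "a" → match

2, 3, 4, 5, 7, 8, 9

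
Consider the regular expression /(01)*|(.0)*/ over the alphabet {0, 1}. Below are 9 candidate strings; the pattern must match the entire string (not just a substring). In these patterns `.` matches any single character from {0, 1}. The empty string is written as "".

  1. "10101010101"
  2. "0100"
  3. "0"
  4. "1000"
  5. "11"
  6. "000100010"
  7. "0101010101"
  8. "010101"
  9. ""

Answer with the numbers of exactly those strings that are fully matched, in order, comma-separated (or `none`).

4, 7, 8, 9

1 → no match
2 → no match
3 → no match
4 → match
5 → no match
6 → no match
7 → match
8 → match
9 → match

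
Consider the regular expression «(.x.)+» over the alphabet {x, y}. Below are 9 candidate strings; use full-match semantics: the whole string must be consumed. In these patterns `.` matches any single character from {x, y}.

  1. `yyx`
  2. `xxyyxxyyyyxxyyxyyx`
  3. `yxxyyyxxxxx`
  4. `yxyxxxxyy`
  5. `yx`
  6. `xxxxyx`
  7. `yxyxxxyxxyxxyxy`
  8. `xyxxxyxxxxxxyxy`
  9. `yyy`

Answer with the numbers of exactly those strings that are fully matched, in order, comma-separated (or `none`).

7

1. `yyx` → no match
2 → no match
3. `yxxyyyxxxxx` → no match
4. `yxyxxxxyy` → no match
5. `yx` → no match
6. `xxxxyx` → no match
7 → match
8 → no match
9. `yyy` → no match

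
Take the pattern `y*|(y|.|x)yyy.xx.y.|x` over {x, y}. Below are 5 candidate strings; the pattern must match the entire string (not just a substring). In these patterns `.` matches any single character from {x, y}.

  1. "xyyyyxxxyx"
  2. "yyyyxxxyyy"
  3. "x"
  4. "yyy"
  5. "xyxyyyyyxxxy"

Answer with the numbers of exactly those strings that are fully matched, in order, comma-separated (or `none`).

1 → match
2 → match
3 → match
4 → match
5 → no match

1, 2, 3, 4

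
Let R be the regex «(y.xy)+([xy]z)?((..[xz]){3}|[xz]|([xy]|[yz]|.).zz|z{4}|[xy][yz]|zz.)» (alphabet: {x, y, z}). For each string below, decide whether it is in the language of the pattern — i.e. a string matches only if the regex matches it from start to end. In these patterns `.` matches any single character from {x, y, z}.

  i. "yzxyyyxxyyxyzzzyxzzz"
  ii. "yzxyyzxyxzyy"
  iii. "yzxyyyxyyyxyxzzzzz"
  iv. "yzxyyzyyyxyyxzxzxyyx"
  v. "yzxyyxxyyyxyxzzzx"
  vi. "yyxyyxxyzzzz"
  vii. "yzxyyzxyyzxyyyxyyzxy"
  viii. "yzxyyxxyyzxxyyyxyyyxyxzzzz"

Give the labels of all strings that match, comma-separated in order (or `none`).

ii, iii, v, vi, vii

i → no match
ii → match
iii → match
iv → no match
v → match
vi → match
vii → match
viii → no match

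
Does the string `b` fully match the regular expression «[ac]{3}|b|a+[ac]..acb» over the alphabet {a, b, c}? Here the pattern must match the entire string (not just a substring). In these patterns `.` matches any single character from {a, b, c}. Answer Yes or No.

Yes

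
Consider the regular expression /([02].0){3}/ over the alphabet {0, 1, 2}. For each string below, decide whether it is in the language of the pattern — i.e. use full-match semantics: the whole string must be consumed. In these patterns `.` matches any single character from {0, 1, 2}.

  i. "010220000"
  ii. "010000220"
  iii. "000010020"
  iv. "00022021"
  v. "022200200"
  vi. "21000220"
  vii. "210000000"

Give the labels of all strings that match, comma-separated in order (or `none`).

i, ii, iii, vii

i → match
ii → match
iii → match
iv → no match — must end with "0"
v → no match
vi → no match
vii → match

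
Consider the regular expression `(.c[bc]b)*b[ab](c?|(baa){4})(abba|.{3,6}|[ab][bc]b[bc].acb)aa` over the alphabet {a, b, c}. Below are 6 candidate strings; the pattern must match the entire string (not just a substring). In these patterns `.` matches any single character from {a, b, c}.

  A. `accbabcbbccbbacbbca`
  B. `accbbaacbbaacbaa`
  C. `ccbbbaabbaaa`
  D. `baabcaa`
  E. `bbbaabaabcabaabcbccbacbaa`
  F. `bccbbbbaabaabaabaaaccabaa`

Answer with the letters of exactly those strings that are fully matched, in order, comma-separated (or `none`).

A → no match — must end with `aa`
B → match
C → match
D → match
E → no match
F → match

B, C, D, F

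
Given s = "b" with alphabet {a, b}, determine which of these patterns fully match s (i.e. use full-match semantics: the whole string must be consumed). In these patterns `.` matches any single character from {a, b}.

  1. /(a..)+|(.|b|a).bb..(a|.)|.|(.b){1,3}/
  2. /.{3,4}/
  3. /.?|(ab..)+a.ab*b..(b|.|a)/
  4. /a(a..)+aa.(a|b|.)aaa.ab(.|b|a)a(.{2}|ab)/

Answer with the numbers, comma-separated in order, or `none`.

1, 3

1 → match
2 → no match
3 → match
4 → no match — must start with "aa"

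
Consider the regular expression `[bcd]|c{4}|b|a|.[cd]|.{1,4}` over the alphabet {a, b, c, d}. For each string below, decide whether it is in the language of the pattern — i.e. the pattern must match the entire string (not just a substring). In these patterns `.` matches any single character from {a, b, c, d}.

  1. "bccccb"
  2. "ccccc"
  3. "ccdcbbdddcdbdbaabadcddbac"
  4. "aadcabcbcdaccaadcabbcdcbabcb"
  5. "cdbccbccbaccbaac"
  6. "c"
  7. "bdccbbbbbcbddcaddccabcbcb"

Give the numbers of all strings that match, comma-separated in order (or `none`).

6

1 → no match
2 → no match
3 → no match
4 → no match
5 → no match
6 → match
7 → no match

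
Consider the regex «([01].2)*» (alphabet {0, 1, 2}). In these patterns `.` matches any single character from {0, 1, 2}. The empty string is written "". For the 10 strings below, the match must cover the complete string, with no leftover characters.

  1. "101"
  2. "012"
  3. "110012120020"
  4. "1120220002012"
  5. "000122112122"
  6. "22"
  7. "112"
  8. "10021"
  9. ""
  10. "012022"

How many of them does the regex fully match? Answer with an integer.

4

1 → no match
2 → match
3 → no match
4 → no match
5 → no match
6 → no match
7 → match
8 → no match
9 → match
10 → match
Total matched: 4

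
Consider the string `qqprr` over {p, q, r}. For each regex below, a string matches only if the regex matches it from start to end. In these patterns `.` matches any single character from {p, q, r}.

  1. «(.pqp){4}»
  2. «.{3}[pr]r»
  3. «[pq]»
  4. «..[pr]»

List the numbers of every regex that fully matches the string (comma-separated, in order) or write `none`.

2

1 → no match — must end with `pqp`
2 → match
3 → no match
4 → no match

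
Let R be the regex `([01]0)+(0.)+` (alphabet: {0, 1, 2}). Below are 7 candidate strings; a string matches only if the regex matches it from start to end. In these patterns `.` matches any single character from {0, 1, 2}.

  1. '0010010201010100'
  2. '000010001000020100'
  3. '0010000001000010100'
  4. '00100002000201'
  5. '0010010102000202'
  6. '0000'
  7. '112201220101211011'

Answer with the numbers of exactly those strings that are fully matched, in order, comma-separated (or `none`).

1 → match
2 → match
3 → no match
4 → match
5 → match
6 → match
7 → no match

1, 2, 4, 5, 6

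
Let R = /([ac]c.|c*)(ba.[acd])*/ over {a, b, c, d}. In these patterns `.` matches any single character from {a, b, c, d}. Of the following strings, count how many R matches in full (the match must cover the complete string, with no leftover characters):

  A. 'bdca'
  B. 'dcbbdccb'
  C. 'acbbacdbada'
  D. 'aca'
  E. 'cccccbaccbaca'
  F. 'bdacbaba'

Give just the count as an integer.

3

A → no match
B → no match
C → match
D → match
E → match
F → no match
Total matched: 3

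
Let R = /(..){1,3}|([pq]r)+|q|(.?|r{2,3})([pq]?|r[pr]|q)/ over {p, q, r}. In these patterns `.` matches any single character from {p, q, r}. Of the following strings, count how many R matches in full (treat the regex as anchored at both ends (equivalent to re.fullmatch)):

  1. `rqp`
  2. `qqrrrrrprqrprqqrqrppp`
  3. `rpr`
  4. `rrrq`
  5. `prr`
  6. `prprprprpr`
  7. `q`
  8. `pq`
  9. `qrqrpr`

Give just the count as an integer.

6

1 → no match
2 → no match
3 → no match
4 → match
5 → match
6 → match
7 → match
8 → match
9 → match
Total matched: 6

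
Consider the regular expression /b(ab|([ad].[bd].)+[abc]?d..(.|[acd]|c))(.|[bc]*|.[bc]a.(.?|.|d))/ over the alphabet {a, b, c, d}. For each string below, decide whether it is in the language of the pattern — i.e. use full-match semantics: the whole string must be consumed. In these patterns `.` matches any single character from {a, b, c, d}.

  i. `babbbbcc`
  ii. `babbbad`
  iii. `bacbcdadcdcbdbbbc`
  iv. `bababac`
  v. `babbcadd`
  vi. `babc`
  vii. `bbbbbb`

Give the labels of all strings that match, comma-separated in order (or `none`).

i → match
ii → match
iii → match
iv → match
v → match
vi → match
vii → no match

i, ii, iii, iv, v, vi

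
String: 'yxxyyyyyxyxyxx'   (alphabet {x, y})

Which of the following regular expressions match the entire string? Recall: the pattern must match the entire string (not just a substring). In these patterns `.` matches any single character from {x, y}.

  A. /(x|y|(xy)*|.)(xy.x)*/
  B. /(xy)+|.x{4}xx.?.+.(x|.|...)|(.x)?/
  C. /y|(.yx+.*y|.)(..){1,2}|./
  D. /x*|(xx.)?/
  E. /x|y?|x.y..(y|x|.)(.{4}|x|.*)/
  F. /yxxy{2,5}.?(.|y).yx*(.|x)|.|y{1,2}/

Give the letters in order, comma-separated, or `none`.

A → no match
B → no match
C → no match
D → no match
E → no match
F → match

F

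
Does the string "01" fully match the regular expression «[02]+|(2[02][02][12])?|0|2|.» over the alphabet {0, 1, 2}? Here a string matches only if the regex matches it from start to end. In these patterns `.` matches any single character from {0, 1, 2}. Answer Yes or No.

No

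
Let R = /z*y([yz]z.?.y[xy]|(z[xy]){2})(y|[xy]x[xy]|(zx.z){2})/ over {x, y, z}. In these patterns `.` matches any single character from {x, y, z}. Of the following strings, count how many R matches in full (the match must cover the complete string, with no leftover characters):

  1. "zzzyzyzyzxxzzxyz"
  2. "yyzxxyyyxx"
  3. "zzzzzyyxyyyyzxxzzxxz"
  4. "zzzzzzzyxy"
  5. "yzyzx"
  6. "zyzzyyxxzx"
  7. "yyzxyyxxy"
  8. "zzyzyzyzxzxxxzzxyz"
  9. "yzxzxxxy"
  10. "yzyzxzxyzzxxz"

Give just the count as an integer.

5

1 → match
2 → match
3 → no match
4 → no match
5 → no match
6 → no match
7 → match
8 → no match
9 → match
10 → match
Total matched: 5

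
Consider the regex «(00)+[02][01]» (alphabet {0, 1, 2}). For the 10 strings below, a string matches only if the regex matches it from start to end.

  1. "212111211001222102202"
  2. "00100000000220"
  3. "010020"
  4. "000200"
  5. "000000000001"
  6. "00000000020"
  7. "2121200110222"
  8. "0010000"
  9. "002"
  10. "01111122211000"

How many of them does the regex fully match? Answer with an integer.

1 → no match — must start with "00"
2 → no match
3 → no match — must start with "00"
4 → no match
5 → match
6 → no match
7 → no match — must start with "00"
8 → no match
9 → no match
10 → no match — must start with "00"
Total matched: 1

1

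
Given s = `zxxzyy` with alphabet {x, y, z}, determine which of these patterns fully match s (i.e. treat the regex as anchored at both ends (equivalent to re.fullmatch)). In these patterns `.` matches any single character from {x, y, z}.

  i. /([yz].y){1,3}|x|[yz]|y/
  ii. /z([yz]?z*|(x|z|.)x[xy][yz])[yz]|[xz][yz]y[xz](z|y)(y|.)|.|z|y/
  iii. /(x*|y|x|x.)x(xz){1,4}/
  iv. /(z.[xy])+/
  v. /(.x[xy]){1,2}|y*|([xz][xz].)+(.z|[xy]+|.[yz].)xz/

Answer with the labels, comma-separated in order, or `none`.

i → no match
ii → no match
iii → no match — must end with `xz`
iv → match
v → no match

iv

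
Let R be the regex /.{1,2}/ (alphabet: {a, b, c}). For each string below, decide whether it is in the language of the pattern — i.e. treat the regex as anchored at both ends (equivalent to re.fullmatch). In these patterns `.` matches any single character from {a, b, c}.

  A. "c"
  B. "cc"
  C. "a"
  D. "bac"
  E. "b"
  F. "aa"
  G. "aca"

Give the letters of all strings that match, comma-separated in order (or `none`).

A, B, C, E, F

A. "c" → match
B. "cc" → match
C. "a" → match
D. "bac" → no match
E. "b" → match
F. "aa" → match
G. "aca" → no match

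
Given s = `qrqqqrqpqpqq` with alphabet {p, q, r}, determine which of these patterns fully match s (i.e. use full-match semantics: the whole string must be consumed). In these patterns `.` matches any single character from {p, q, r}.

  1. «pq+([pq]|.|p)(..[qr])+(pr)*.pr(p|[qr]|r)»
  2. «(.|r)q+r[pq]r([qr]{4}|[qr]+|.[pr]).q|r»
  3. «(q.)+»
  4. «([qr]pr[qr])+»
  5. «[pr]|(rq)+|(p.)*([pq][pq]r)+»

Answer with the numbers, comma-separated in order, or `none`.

3

1 → no match — must start with `pq`
2 → no match
3 → match
4 → no match
5 → no match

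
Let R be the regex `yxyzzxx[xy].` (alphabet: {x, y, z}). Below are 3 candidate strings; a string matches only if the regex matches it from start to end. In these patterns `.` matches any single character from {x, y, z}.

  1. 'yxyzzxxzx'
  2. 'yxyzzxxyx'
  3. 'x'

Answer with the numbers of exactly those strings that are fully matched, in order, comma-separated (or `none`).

1. 'yxyzzxxzx' → no match
2. 'yxyzzxxyx' → match
3. 'x' → no match — must start with 'yxyzzxx'

2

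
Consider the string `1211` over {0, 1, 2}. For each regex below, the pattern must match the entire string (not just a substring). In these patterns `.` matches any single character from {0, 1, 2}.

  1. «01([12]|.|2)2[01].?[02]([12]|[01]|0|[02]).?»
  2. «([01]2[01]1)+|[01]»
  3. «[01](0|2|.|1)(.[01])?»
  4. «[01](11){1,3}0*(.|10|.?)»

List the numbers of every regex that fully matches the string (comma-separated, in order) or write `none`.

1 → no match — must start with `01`
2 → match
3 → match
4 → no match

2, 3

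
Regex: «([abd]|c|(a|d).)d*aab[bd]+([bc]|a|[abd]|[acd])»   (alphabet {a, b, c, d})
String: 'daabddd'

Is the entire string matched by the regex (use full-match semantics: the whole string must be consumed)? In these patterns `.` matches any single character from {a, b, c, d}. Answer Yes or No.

Yes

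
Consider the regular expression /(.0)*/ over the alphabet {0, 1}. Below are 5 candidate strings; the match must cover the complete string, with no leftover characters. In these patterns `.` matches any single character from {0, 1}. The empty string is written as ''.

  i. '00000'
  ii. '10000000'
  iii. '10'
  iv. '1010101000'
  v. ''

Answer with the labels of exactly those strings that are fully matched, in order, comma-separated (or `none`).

ii, iii, iv, v

i → no match
ii → match
iii → match
iv → match
v → match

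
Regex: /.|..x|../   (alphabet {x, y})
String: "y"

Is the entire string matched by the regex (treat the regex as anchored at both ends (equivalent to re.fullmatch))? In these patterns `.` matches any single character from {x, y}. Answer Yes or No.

Yes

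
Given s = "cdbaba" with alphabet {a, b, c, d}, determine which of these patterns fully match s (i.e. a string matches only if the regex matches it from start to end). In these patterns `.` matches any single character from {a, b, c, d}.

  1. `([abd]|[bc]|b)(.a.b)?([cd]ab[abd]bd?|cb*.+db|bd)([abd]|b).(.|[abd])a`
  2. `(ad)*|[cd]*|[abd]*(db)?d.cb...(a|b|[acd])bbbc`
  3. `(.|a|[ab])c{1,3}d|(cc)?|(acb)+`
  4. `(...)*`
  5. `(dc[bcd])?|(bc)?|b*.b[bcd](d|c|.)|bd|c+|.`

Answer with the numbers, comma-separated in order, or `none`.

1 → no match
2 → no match
3 → no match
4 → match
5 → no match

4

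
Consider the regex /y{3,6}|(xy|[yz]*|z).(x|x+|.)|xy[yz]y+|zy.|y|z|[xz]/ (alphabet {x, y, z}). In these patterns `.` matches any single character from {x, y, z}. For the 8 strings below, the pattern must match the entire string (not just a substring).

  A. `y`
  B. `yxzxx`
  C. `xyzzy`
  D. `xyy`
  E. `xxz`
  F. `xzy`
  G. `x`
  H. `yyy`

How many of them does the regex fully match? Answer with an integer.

3

A → match
B → no match
C → no match
D → no match
E → no match
F → no match
G → match
H → match
Total matched: 3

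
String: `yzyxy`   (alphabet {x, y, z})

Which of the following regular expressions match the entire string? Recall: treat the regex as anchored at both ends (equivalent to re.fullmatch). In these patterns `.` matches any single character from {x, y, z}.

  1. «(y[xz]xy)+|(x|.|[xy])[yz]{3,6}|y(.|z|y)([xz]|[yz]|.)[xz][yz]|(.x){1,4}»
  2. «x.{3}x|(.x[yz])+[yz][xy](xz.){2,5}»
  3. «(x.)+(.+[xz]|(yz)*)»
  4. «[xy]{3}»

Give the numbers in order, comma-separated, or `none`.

1

1 → match
2 → no match
3 → no match — must start with `x`
4 → no match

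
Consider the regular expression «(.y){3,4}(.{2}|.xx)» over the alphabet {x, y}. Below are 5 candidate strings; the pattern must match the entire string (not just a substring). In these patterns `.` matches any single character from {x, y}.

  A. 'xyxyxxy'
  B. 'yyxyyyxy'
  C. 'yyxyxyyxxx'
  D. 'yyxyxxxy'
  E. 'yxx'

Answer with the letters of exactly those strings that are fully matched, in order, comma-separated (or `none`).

B

A. 'xyxyxxy' → no match
B. 'yyxyyyxy' → match
C. 'yyxyxyyxxx' → no match
D. 'yyxyxxxy' → no match
E. 'yxx' → no match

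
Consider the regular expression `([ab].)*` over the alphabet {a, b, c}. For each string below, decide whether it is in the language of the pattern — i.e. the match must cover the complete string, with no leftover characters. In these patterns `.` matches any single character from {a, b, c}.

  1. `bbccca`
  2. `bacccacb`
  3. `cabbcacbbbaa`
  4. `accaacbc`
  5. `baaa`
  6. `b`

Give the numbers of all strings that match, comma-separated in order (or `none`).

1. `bbccca` → no match
2. `bacccacb` → no match
3. `cabbcacbbbaa` → no match
4. `accaacbc` → no match
5. `baaa` → match
6. `b` → no match

5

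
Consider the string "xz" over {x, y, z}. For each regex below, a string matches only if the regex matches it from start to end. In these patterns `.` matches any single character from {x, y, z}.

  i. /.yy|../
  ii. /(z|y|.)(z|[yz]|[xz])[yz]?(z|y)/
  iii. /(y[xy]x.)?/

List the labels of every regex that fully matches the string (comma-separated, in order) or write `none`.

i

i → match
ii → no match
iii → no match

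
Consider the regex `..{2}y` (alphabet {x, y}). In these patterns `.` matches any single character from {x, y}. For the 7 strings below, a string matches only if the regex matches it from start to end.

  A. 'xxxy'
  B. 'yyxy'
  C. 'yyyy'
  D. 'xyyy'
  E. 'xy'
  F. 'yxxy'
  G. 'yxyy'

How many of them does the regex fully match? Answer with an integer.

6

A → match
B → match
C → match
D → match
E → no match
F → match
G → match
Total matched: 6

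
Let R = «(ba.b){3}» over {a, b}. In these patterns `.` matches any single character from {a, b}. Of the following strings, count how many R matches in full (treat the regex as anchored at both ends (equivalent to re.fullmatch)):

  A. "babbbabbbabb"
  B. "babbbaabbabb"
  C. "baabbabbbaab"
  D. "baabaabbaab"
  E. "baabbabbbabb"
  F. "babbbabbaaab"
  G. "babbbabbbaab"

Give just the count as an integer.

A → match
B → match
C → match
D → no match
E → match
F → no match
G → match
Total matched: 5

5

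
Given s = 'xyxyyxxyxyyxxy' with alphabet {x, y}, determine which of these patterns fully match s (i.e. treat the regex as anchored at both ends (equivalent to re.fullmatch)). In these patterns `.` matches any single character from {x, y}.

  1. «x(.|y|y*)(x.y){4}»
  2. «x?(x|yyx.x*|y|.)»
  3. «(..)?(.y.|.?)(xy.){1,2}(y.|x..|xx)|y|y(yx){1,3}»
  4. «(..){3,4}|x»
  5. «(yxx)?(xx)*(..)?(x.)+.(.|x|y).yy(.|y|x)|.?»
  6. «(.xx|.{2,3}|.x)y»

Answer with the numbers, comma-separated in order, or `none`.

1

1 → match
2 → no match
3 → no match
4 → no match
5 → no match
6 → no match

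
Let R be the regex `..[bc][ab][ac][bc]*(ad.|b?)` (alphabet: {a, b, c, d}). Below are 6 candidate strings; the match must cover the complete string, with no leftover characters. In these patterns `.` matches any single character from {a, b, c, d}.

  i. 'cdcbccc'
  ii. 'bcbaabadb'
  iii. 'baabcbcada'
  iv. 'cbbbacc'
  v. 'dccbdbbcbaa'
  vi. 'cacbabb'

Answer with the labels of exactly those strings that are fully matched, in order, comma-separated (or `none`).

i, ii, iv, vi

i. 'cdcbccc' → match
ii. 'bcbaabadb' → match
iii. 'baabcbcada' → no match
iv. 'cbbbacc' → match
v. 'dccbdbbcbaa' → no match
vi. 'cacbabb' → match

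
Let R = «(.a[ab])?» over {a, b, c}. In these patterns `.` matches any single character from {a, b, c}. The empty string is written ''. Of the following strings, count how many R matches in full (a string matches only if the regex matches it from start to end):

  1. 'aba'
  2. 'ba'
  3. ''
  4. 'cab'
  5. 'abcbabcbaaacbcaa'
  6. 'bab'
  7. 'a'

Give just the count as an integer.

1 → no match
2 → no match
3 → match
4 → match
5 → no match
6 → match
7 → no match
Total matched: 3

3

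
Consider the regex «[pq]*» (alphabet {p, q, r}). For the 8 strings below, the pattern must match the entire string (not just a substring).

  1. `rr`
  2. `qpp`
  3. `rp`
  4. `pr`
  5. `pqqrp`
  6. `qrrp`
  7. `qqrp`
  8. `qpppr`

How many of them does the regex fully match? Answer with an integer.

1

1 → no match
2 → match
3 → no match
4 → no match
5 → no match
6 → no match
7 → no match
8 → no match
Total matched: 1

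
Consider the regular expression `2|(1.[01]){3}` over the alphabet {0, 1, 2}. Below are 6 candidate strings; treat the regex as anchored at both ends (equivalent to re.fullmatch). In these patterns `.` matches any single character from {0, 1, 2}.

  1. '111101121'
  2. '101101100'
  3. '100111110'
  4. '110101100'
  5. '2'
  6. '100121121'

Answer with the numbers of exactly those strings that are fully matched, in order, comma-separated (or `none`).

1 → match
2 → match
3 → match
4 → match
5 → match
6 → match

1, 2, 3, 4, 5, 6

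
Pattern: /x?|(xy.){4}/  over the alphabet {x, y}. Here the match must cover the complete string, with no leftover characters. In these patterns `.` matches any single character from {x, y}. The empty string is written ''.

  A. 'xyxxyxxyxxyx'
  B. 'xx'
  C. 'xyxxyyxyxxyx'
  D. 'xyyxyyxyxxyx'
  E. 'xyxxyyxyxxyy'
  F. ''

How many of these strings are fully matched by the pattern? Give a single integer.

A → match
B → no match
C → match
D → match
E → match
F → match
Total matched: 5

5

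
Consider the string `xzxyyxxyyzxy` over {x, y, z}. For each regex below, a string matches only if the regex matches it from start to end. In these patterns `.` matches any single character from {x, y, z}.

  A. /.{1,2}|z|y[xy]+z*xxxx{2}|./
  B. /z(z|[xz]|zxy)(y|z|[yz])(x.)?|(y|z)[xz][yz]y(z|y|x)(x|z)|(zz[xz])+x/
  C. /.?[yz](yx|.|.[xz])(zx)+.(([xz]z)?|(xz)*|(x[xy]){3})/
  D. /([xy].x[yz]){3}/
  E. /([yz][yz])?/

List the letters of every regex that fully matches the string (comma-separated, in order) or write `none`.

D

A → no match
B → no match
C → no match
D → match
E → no match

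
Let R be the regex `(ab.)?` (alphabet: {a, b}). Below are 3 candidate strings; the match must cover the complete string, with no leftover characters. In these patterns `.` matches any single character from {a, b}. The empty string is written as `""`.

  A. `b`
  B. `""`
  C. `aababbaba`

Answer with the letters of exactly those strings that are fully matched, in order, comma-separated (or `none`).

A → no match
B → match
C → no match

B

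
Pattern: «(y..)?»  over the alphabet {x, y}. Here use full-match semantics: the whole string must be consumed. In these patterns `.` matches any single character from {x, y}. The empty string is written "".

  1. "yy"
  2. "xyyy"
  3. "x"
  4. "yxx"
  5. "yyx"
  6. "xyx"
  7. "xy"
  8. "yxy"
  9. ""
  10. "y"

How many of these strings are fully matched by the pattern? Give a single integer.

1. "yy" → no match
2. "xyyy" → no match
3. "x" → no match
4. "yxx" → match
5. "yyx" → match
6. "xyx" → no match
7. "xy" → no match
8. "yxy" → match
9. "" → match
10. "y" → no match
Total matched: 4

4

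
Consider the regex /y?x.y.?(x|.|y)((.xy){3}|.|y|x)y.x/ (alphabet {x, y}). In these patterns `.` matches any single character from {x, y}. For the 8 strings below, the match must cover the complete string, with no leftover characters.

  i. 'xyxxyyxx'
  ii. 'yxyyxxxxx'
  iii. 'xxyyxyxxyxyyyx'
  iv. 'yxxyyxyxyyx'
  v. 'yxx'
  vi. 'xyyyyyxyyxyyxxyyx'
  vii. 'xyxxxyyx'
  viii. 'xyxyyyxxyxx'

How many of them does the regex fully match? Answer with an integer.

0

i. 'xyxxyyxx' → no match
ii. 'yxyyxxxxx' → no match
iii → no match
iv. 'yxxyyxyxyyx' → no match
v. 'yxx' → no match
vi → no match
vii. 'xyxxxyyx' → no match
viii. 'xyxyyyxxyxx' → no match
Total matched: 0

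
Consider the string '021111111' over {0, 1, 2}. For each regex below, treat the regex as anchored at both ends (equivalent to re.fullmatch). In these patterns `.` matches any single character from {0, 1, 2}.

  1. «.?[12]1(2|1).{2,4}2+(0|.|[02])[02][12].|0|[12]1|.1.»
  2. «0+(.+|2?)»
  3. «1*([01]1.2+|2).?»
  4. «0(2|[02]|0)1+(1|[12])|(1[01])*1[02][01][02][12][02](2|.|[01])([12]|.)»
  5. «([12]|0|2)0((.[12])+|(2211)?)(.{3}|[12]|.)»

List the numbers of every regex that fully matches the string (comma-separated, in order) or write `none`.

1 → no match
2 → match
3 → no match
4 → match
5 → no match

2, 4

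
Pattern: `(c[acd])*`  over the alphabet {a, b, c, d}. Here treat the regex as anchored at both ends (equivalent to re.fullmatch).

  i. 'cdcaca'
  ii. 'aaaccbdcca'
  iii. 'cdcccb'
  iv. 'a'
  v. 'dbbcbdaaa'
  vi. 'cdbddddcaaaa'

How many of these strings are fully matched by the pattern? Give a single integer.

i → match
ii → no match
iii → no match
iv → no match
v → no match
vi → no match
Total matched: 1

1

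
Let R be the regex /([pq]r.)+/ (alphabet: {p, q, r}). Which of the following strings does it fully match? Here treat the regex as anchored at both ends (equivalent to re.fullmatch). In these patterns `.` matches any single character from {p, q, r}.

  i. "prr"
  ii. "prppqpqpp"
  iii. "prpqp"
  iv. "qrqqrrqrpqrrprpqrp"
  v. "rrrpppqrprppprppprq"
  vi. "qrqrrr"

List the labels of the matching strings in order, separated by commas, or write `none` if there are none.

i. "prr" → match
ii. "prppqpqpp" → no match
iii. "prpqp" → no match
iv → match
v → no match
vi. "qrqrrr" → no match

i, iv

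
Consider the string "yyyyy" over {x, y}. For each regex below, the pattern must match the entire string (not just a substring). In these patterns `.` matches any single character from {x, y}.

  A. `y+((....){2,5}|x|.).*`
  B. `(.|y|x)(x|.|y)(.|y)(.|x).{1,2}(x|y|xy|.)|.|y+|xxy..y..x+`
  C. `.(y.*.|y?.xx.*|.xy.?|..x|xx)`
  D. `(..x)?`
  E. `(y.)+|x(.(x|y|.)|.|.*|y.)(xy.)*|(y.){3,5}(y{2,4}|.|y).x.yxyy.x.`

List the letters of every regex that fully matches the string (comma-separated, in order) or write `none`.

A, B, C

A → match
B → match
C → match
D → no match
E → no match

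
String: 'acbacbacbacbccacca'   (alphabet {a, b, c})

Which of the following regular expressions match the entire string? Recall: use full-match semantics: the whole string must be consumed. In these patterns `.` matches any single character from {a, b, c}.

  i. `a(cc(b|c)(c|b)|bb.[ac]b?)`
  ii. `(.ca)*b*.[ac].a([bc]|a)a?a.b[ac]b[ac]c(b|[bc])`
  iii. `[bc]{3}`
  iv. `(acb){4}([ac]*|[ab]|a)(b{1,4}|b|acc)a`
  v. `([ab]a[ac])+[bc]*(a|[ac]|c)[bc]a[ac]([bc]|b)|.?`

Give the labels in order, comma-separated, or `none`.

iv

i → no match
ii → no match
iii → no match
iv → match
v → no match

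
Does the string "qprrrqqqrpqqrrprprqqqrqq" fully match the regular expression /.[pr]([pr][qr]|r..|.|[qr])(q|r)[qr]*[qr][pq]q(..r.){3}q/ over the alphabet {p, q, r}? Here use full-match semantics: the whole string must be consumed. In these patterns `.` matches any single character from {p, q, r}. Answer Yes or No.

Yes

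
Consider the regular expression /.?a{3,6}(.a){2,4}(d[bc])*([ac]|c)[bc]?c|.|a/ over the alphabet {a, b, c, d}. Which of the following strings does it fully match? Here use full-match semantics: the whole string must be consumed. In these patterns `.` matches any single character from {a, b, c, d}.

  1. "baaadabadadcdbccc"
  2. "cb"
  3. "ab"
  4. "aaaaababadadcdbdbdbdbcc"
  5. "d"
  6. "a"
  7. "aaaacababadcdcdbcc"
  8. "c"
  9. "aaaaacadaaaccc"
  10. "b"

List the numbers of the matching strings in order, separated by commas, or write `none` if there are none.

1 → match
2 → no match
3 → no match
4 → match
5 → match
6 → match
7 → match
8 → match
9 → match
10 → match

1, 4, 5, 6, 7, 8, 9, 10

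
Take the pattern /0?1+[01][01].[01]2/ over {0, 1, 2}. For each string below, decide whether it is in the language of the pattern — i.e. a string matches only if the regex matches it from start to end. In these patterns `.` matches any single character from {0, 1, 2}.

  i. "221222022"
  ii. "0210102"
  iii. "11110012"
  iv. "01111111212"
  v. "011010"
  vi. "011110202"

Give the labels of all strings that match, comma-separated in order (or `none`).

iii, iv, vi

i → no match
ii → no match
iii → match
iv → match
v → no match — must end with "2"
vi → match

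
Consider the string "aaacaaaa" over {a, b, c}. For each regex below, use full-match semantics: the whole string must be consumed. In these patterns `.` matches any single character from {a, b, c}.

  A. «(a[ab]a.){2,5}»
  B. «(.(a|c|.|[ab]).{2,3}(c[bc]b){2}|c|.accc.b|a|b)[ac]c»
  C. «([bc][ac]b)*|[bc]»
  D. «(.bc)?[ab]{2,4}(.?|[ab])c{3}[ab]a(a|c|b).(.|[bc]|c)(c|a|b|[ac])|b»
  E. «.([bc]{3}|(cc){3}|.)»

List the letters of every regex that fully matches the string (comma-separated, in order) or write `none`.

A → match
B → no match — must end with "c"
C → no match
D → no match
E → no match

A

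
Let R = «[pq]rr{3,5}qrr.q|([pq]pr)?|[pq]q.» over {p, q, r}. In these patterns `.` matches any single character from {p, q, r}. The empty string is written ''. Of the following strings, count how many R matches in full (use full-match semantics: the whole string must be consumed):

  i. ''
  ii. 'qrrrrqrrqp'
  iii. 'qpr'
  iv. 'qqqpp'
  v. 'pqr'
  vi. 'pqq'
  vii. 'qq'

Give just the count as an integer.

4

i → match
ii → no match
iii → match
iv → no match
v → match
vi → match
vii → no match
Total matched: 4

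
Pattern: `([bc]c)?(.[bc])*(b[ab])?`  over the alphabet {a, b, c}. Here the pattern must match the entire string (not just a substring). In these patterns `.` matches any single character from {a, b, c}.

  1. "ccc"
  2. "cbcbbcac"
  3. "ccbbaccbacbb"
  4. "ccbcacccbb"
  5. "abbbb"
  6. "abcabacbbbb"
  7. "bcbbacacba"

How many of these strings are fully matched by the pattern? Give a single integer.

1. "ccc" → no match
2. "cbcbbcac" → match
3. "ccbbaccbacbb" → match
4. "ccbcacccbb" → match
5. "abbbb" → no match
6. "abcabacbbbb" → no match
7. "bcbbacacba" → match
Total matched: 4

4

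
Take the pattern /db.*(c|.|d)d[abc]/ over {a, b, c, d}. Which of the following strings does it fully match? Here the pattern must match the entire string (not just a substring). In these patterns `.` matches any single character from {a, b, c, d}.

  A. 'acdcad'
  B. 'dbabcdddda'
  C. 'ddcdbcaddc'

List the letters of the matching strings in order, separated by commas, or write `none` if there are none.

A → no match — must start with 'db'
B → match
C → no match — must start with 'db'

B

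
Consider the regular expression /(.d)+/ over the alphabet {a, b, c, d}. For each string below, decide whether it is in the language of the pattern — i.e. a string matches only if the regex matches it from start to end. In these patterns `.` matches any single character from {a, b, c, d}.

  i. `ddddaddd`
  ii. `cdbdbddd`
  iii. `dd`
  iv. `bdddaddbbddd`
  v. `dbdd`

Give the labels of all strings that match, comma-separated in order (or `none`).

i. `ddddaddd` → match
ii. `cdbdbddd` → match
iii. `dd` → match
iv. `bdddaddbbddd` → no match
v. `dbdd` → no match

i, ii, iii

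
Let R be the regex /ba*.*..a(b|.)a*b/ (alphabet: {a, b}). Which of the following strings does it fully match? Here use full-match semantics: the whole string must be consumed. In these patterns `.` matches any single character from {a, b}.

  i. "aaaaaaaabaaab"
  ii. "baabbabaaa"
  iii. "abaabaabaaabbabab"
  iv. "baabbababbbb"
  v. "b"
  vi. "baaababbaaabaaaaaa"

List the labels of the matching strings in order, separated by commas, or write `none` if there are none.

i → no match — must start with "b"
ii → no match — must end with "b"
iii → no match — must start with "b"
iv → no match
v → no match
vi → no match — must end with "b"

none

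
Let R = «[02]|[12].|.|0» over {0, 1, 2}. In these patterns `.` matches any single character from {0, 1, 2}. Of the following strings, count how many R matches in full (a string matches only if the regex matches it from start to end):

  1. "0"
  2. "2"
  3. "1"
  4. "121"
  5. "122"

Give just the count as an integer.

3

1 → match
2 → match
3 → match
4 → no match
5 → no match
Total matched: 3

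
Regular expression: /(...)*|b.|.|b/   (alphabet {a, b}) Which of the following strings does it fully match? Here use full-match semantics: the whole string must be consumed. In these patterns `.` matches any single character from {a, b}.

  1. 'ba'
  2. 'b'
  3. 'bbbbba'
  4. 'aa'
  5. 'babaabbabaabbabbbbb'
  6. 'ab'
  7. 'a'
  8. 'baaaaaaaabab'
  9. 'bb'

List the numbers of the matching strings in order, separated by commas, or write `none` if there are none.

1 → match
2 → match
3 → match
4 → no match
5 → no match
6 → no match
7 → match
8 → match
9 → match

1, 2, 3, 7, 8, 9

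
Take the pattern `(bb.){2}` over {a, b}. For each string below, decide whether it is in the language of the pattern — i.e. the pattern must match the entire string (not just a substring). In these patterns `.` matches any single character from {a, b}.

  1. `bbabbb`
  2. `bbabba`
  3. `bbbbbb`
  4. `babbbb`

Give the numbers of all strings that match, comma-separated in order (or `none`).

1, 2, 3

1 → match
2 → match
3 → match
4 → no match — must start with `bb`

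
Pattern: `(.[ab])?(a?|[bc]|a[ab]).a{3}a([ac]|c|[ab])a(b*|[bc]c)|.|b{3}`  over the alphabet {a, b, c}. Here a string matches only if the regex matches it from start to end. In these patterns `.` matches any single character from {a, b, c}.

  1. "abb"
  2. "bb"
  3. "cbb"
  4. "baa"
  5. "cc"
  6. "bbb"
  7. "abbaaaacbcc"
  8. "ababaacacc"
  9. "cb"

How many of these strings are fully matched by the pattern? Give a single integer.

1

1 → no match
2 → no match
3 → no match
4 → no match
5 → no match
6 → match
7 → no match
8 → no match
9 → no match
Total matched: 1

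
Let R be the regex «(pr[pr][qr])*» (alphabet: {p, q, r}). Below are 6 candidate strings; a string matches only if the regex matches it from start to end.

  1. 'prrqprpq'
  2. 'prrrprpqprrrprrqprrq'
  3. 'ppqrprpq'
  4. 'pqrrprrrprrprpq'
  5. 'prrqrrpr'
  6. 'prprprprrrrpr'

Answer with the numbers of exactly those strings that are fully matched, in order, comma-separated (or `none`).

1 → match
2 → match
3 → no match
4 → no match
5 → no match
6 → no match

1, 2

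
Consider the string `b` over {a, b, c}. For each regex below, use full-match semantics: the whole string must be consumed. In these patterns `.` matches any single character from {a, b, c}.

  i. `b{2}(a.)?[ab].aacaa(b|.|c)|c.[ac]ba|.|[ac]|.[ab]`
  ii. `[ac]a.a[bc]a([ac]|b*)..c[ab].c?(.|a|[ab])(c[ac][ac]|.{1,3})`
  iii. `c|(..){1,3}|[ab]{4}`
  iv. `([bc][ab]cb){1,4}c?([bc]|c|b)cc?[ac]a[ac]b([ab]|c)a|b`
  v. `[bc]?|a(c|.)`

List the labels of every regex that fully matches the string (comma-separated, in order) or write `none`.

i, iv, v

i → match
ii → no match
iii → no match
iv → match
v → match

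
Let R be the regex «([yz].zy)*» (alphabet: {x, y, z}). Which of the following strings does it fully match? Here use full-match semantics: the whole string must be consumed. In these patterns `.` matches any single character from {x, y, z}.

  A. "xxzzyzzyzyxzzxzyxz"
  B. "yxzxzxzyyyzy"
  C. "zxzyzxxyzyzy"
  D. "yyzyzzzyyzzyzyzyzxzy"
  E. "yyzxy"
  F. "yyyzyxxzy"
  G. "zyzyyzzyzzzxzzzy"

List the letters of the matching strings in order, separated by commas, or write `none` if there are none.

A → no match
B. "yxzxzxzyyyzy" → no match
C. "zxzyzxxyzyzy" → no match
D → match
E. "yyzxy" → no match
F. "yyyzyxxzy" → no match
G → no match

D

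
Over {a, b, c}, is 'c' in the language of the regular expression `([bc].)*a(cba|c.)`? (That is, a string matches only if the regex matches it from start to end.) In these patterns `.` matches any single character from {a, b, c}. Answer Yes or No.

No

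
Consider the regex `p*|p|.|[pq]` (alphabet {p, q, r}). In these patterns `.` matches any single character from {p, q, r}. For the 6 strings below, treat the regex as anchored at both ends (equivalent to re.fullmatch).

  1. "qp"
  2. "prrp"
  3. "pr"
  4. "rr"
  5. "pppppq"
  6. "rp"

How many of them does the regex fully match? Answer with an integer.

0

1 → no match
2 → no match
3 → no match
4 → no match
5 → no match
6 → no match
Total matched: 0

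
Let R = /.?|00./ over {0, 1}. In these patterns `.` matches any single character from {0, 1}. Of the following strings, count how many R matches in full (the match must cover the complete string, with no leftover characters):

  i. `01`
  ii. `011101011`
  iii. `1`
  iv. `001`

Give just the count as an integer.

i → no match
ii → no match
iii → match
iv → match
Total matched: 2

2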